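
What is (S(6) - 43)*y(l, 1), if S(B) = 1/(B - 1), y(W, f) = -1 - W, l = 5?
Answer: 1284/5 ≈ 256.80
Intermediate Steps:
S(B) = 1/(-1 + B)
(S(6) - 43)*y(l, 1) = (1/(-1 + 6) - 43)*(-1 - 1*5) = (1/5 - 43)*(-1 - 5) = (⅕ - 43)*(-6) = -214/5*(-6) = 1284/5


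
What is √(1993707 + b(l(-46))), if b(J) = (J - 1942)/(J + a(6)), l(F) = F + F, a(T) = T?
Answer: 3*√409600886/43 ≈ 1412.0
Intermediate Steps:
l(F) = 2*F
b(J) = (-1942 + J)/(6 + J) (b(J) = (J - 1942)/(J + 6) = (-1942 + J)/(6 + J))
√(1993707 + b(l(-46))) = √(1993707 + (-1942 + 2*(-46))/(6 + 2*(-46))) = √(1993707 + (-1942 - 92)/(6 - 92)) = √(1993707 - 2034/(-86)) = √(1993707 - 1/86*(-2034)) = √(1993707 + 1017/43) = √(85730418/43) = 3*√409600886/43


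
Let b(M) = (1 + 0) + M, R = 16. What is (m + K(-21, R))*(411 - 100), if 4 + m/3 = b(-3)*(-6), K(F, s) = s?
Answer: 12440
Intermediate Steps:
b(M) = 1 + M
m = 24 (m = -12 + 3*((1 - 3)*(-6)) = -12 + 3*(-2*(-6)) = -12 + 3*12 = -12 + 36 = 24)
(m + K(-21, R))*(411 - 100) = (24 + 16)*(411 - 100) = 40*311 = 12440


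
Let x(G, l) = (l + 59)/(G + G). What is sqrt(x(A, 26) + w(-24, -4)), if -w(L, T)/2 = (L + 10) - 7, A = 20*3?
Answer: 5*sqrt(246)/12 ≈ 6.5352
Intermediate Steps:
A = 60
x(G, l) = (59 + l)/(2*G) (x(G, l) = (59 + l)/((2*G)) = (59 + l)*(1/(2*G)) = (59 + l)/(2*G))
w(L, T) = -6 - 2*L (w(L, T) = -2*((L + 10) - 7) = -2*((10 + L) - 7) = -2*(3 + L) = -6 - 2*L)
sqrt(x(A, 26) + w(-24, -4)) = sqrt((1/2)*(59 + 26)/60 + (-6 - 2*(-24))) = sqrt((1/2)*(1/60)*85 + (-6 + 48)) = sqrt(17/24 + 42) = sqrt(1025/24) = 5*sqrt(246)/12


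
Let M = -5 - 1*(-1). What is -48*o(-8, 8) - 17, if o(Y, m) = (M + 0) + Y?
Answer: 559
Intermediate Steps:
M = -4 (M = -5 + 1 = -4)
o(Y, m) = -4 + Y (o(Y, m) = (-4 + 0) + Y = -4 + Y)
-48*o(-8, 8) - 17 = -48*(-4 - 8) - 17 = -48*(-12) - 17 = 576 - 17 = 559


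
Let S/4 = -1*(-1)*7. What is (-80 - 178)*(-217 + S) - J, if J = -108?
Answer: 48870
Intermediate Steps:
S = 28 (S = 4*(-1*(-1)*7) = 4*(1*7) = 4*7 = 28)
(-80 - 178)*(-217 + S) - J = (-80 - 178)*(-217 + 28) - 1*(-108) = -258*(-189) + 108 = 48762 + 108 = 48870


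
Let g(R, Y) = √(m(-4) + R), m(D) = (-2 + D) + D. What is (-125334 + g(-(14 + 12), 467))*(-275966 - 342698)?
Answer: 77539633776 - 3711984*I ≈ 7.754e+10 - 3.712e+6*I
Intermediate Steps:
m(D) = -2 + 2*D
g(R, Y) = √(-10 + R) (g(R, Y) = √((-2 + 2*(-4)) + R) = √((-2 - 8) + R) = √(-10 + R))
(-125334 + g(-(14 + 12), 467))*(-275966 - 342698) = (-125334 + √(-10 - (14 + 12)))*(-275966 - 342698) = (-125334 + √(-10 - 1*26))*(-618664) = (-125334 + √(-10 - 26))*(-618664) = (-125334 + √(-36))*(-618664) = (-125334 + 6*I)*(-618664) = 77539633776 - 3711984*I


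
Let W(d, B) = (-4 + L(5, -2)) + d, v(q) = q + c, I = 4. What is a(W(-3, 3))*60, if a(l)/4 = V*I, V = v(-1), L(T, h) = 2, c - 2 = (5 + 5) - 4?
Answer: 6720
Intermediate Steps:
c = 8 (c = 2 + ((5 + 5) - 4) = 2 + (10 - 4) = 2 + 6 = 8)
v(q) = 8 + q (v(q) = q + 8 = 8 + q)
V = 7 (V = 8 - 1 = 7)
W(d, B) = -2 + d (W(d, B) = (-4 + 2) + d = -2 + d)
a(l) = 112 (a(l) = 4*(7*4) = 4*28 = 112)
a(W(-3, 3))*60 = 112*60 = 6720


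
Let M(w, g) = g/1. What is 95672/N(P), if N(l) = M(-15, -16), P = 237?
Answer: -11959/2 ≈ -5979.5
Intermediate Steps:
M(w, g) = g (M(w, g) = g*1 = g)
N(l) = -16
95672/N(P) = 95672/(-16) = 95672*(-1/16) = -11959/2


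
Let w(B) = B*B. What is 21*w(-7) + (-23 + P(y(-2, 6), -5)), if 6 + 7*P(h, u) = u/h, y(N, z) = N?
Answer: 2011/2 ≈ 1005.5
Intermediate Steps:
w(B) = B²
P(h, u) = -6/7 + u/(7*h) (P(h, u) = -6/7 + (u/h)/7 = -6/7 + u/(7*h))
21*w(-7) + (-23 + P(y(-2, 6), -5)) = 21*(-7)² + (-23 + (⅐)*(-5 - 6*(-2))/(-2)) = 21*49 + (-23 + (⅐)*(-½)*(-5 + 12)) = 1029 + (-23 + (⅐)*(-½)*7) = 1029 + (-23 - ½) = 1029 - 47/2 = 2011/2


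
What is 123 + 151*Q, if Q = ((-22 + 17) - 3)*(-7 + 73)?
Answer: -79605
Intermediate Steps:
Q = -528 (Q = (-5 - 3)*66 = -8*66 = -528)
123 + 151*Q = 123 + 151*(-528) = 123 - 79728 = -79605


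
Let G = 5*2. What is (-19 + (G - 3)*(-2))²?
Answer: 1089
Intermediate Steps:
G = 10
(-19 + (G - 3)*(-2))² = (-19 + (10 - 3)*(-2))² = (-19 + 7*(-2))² = (-19 - 14)² = (-33)² = 1089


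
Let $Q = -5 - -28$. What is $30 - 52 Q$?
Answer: $-1166$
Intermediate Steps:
$Q = 23$ ($Q = -5 + 28 = 23$)
$30 - 52 Q = 30 - 1196 = -1166$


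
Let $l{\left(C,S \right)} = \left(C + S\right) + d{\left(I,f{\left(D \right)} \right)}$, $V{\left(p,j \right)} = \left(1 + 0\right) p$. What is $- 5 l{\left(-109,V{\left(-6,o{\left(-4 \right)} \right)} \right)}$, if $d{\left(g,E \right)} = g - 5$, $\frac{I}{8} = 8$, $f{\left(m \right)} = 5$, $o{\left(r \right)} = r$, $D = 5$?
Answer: $280$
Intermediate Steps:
$I = 64$ ($I = 8 \cdot 8 = 64$)
$V{\left(p,j \right)} = p$ ($V{\left(p,j \right)} = 1 p = p$)
$d{\left(g,E \right)} = -5 + g$
$l{\left(C,S \right)} = 59 + C + S$ ($l{\left(C,S \right)} = \left(C + S\right) + \left(-5 + 64\right) = \left(C + S\right) + 59 = 59 + C + S$)
$- 5 l{\left(-109,V{\left(-6,o{\left(-4 \right)} \right)} \right)} = - 5 \left(59 - 109 - 6\right) = \left(-5\right) \left(-56\right) = 280$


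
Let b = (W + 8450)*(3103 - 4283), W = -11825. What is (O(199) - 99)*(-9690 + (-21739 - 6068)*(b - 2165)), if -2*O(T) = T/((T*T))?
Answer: 4361170733934105/398 ≈ 1.0958e+13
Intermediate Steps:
b = 3982500 (b = (-11825 + 8450)*(3103 - 4283) = -3375*(-1180) = 3982500)
O(T) = -1/(2*T) (O(T) = -T/(2*(T*T)) = -T/(2*(T**2)) = -T/(2*T**2) = -1/(2*T))
(O(199) - 99)*(-9690 + (-21739 - 6068)*(b - 2165)) = (-1/2/199 - 99)*(-9690 + (-21739 - 6068)*(3982500 - 2165)) = (-1/2*1/199 - 99)*(-9690 - 27807*3980335) = (-1/398 - 99)*(-9690 - 110681175345) = -39403/398*(-110681185035) = 4361170733934105/398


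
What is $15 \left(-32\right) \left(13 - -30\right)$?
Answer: $-20640$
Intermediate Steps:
$15 \left(-32\right) \left(13 - -30\right) = - 480 \left(13 + 30\right) = \left(-480\right) 43 = -20640$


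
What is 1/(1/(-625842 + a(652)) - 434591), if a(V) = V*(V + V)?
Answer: -224366/97507444305 ≈ -2.3010e-6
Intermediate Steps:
a(V) = 2*V² (a(V) = V*(2*V) = 2*V²)
1/(1/(-625842 + a(652)) - 434591) = 1/(1/(-625842 + 2*652²) - 434591) = 1/(1/(-625842 + 2*425104) - 434591) = 1/(1/(-625842 + 850208) - 434591) = 1/(1/224366 - 434591) = 1/(-97507444305/224366) = -224366/97507444305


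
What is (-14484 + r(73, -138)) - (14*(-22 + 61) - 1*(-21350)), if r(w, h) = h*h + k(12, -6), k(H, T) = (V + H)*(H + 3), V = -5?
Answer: -17231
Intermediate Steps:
k(H, T) = (-5 + H)*(3 + H) (k(H, T) = (-5 + H)*(H + 3) = (-5 + H)*(3 + H))
r(w, h) = 105 + h² (r(w, h) = h*h + (-15 + 12² - 2*12) = h² + (-15 + 144 - 24) = h² + 105 = 105 + h²)
(-14484 + r(73, -138)) - (14*(-22 + 61) - 1*(-21350)) = (-14484 + (105 + (-138)²)) - (14*(-22 + 61) - 1*(-21350)) = (-14484 + (105 + 19044)) - (14*39 + 21350) = (-14484 + 19149) - (546 + 21350) = 4665 - 1*21896 = 4665 - 21896 = -17231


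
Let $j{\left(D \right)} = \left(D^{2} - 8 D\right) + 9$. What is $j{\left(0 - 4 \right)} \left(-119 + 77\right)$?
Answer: $-2394$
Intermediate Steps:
$j{\left(D \right)} = 9 + D^{2} - 8 D$
$j{\left(0 - 4 \right)} \left(-119 + 77\right) = \left(9 + \left(0 - 4\right)^{2} - 8 \left(0 - 4\right)\right) \left(-119 + 77\right) = \left(9 + \left(0 - 4\right)^{2} - 8 \left(0 - 4\right)\right) \left(-42\right) = \left(9 + \left(-4\right)^{2} - -32\right) \left(-42\right) = \left(9 + 16 + 32\right) \left(-42\right) = 57 \left(-42\right) = -2394$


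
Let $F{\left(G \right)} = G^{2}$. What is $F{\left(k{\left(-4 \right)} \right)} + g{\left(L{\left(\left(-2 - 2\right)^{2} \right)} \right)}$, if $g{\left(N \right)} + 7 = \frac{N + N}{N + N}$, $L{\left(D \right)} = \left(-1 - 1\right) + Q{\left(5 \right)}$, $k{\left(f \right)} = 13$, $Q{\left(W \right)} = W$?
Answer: $163$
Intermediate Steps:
$L{\left(D \right)} = 3$ ($L{\left(D \right)} = \left(-1 - 1\right) + 5 = -2 + 5 = 3$)
$g{\left(N \right)} = -6$ ($g{\left(N \right)} = -7 + \frac{N + N}{N + N} = -7 + \frac{2 N}{2 N} = -7 + 2 N \frac{1}{2 N} = -7 + 1 = -6$)
$F{\left(k{\left(-4 \right)} \right)} + g{\left(L{\left(\left(-2 - 2\right)^{2} \right)} \right)} = 13^{2} - 6 = 169 - 6 = 163$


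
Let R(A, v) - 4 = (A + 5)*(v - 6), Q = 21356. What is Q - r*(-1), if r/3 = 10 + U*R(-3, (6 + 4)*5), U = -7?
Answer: 19454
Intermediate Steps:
R(A, v) = 4 + (-6 + v)*(5 + A) (R(A, v) = 4 + (A + 5)*(v - 6) = 4 + (5 + A)*(-6 + v) = 4 + (-6 + v)*(5 + A))
r = -1902 (r = 3*(10 - 7*(-26 - 6*(-3) + 5*((6 + 4)*5) - 3*(6 + 4)*5)) = 3*(10 - 7*(-26 + 18 + 5*(10*5) - 30*5)) = 3*(10 - 7*(-26 + 18 + 5*50 - 3*50)) = 3*(10 - 7*(-26 + 18 + 250 - 150)) = 3*(10 - 7*92) = 3*(10 - 644) = 3*(-634) = -1902)
Q - r*(-1) = 21356 - (-1902)*(-1) = 21356 - 1*1902 = 21356 - 1902 = 19454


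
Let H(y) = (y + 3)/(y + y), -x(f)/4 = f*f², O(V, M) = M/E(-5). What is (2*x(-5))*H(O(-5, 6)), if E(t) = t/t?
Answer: 750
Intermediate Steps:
E(t) = 1
O(V, M) = M (O(V, M) = M/1 = M*1 = M)
x(f) = -4*f³ (x(f) = -4*f*f² = -4*f³)
H(y) = (3 + y)/(2*y) (H(y) = (3 + y)/((2*y)) = (3 + y)*(1/(2*y)) = (3 + y)/(2*y))
(2*x(-5))*H(O(-5, 6)) = (2*(-4*(-5)³))*((½)*(3 + 6)/6) = (2*(-4*(-125)))*((½)*(⅙)*9) = (2*500)*(¾) = 1000*(¾) = 750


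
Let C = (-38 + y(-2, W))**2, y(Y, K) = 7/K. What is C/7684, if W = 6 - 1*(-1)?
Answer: 1369/7684 ≈ 0.17816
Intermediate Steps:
W = 7 (W = 6 + 1 = 7)
C = 1369 (C = (-38 + 7/7)**2 = (-38 + 7*(1/7))**2 = (-38 + 1)**2 = (-37)**2 = 1369)
C/7684 = 1369/7684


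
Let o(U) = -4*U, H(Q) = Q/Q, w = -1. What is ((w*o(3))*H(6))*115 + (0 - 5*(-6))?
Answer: 1410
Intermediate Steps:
H(Q) = 1
((w*o(3))*H(6))*115 + (0 - 5*(-6)) = (-(-4)*3*1)*115 + (0 - 5*(-6)) = (-1*(-12)*1)*115 + (0 + 30) = (12*1)*115 + 30 = 12*115 + 30 = 1380 + 30 = 1410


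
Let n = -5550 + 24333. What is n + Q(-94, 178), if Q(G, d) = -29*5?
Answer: 18638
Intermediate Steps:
Q(G, d) = -145
n = 18783
n + Q(-94, 178) = 18783 - 145 = 18638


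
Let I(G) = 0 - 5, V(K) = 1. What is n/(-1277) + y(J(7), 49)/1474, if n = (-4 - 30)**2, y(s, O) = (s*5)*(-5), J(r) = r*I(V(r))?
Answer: -586569/1882298 ≈ -0.31162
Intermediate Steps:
I(G) = -5
J(r) = -5*r (J(r) = r*(-5) = -5*r)
y(s, O) = -25*s (y(s, O) = (5*s)*(-5) = -25*s)
n = 1156 (n = (-34)**2 = 1156)
n/(-1277) + y(J(7), 49)/1474 = 1156/(-1277) - (-125)*7/1474 = 1156*(-1/1277) - 25*(-35)*(1/1474) = -1156/1277 + 875*(1/1474) = -1156/1277 + 875/1474 = -586569/1882298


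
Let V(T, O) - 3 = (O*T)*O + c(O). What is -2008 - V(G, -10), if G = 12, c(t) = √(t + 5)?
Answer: -3211 - I*√5 ≈ -3211.0 - 2.2361*I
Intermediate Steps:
c(t) = √(5 + t)
V(T, O) = 3 + √(5 + O) + T*O² (V(T, O) = 3 + ((O*T)*O + √(5 + O)) = 3 + (T*O² + √(5 + O)) = 3 + (√(5 + O) + T*O²) = 3 + √(5 + O) + T*O²)
-2008 - V(G, -10) = -2008 - (3 + √(5 - 10) + 12*(-10)²) = -2008 - (3 + √(-5) + 12*100) = -2008 - (3 + I*√5 + 1200) = -2008 - (1203 + I*√5) = -2008 + (-1203 - I*√5) = -3211 - I*√5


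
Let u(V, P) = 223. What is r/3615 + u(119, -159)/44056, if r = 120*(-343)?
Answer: -120835921/10617496 ≈ -11.381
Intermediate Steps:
r = -41160
r/3615 + u(119, -159)/44056 = -41160/3615 + 223/44056 = -41160*1/3615 + 223*(1/44056) = -2744/241 + 223/44056 = -120835921/10617496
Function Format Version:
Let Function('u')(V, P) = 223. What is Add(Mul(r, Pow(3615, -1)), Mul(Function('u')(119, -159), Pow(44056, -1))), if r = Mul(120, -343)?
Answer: Rational(-120835921, 10617496) ≈ -11.381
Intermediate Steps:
r = -41160
Add(Mul(r, Pow(3615, -1)), Mul(Function('u')(119, -159), Pow(44056, -1))) = Add(Mul(-41160, Pow(3615, -1)), Mul(223, Pow(44056, -1))) = Add(Mul(-41160, Rational(1, 3615)), Mul(223, Rational(1, 44056))) = Add(Rational(-2744, 241), Rational(223, 44056)) = Rational(-120835921, 10617496)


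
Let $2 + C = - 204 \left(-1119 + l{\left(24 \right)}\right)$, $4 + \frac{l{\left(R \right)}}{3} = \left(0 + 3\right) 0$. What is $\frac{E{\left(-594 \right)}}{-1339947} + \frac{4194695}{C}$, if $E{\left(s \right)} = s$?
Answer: $\frac{624534003337}{34350583526} \approx 18.181$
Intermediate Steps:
$l{\left(R \right)} = -12$ ($l{\left(R \right)} = -12 + 3 \left(0 + 3\right) 0 = -12 + 3 \cdot 3 \cdot 0 = -12 + 3 \cdot 0 = -12 + 0 = -12$)
$C = 230722$ ($C = -2 - 204 \left(-1119 - 12\right) = -2 - -230724 = -2 + 230724 = 230722$)
$\frac{E{\left(-594 \right)}}{-1339947} + \frac{4194695}{C} = - \frac{594}{-1339947} + \frac{4194695}{230722} = \left(-594\right) \left(- \frac{1}{1339947}\right) + 4194695 \cdot \frac{1}{230722} = \frac{66}{148883} + \frac{4194695}{230722} = \frac{624534003337}{34350583526}$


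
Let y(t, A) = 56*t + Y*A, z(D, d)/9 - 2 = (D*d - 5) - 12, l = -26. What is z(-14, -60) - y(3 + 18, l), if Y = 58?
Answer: 7757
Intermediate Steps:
z(D, d) = -135 + 9*D*d (z(D, d) = 18 + 9*((D*d - 5) - 12) = 18 + 9*((-5 + D*d) - 12) = 18 + 9*(-17 + D*d) = 18 + (-153 + 9*D*d) = -135 + 9*D*d)
y(t, A) = 56*t + 58*A
z(-14, -60) - y(3 + 18, l) = (-135 + 9*(-14)*(-60)) - (56*(3 + 18) + 58*(-26)) = (-135 + 7560) - (56*21 - 1508) = 7425 - (1176 - 1508) = 7425 - 1*(-332) = 7425 + 332 = 7757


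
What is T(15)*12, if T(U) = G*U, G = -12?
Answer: -2160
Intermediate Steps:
T(U) = -12*U
T(15)*12 = -12*15*12 = -180*12 = -2160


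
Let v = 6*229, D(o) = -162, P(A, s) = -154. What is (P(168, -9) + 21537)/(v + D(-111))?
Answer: 21383/1212 ≈ 17.643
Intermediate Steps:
v = 1374
(P(168, -9) + 21537)/(v + D(-111)) = (-154 + 21537)/(1374 - 162) = 21383/1212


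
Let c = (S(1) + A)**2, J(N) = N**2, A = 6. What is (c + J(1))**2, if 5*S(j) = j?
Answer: 972196/625 ≈ 1555.5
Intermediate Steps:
S(j) = j/5
c = 961/25 (c = ((1/5)*1 + 6)**2 = (1/5 + 6)**2 = (31/5)**2 = 961/25 ≈ 38.440)
(c + J(1))**2 = (961/25 + 1**2)**2 = (961/25 + 1)**2 = (986/25)**2 = 972196/625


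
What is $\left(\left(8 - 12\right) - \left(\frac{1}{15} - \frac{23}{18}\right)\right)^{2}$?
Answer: $\frac{63001}{8100} \approx 7.7779$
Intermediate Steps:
$\left(\left(8 - 12\right) - \left(\frac{1}{15} - \frac{23}{18}\right)\right)^{2} = \left(-4 - - \frac{109}{90}\right)^{2} = \left(-4 + \left(\frac{23}{18} - \frac{1}{15}\right)\right)^{2} = \left(-4 + \frac{109}{90}\right)^{2} = \left(- \frac{251}{90}\right)^{2} = \frac{63001}{8100}$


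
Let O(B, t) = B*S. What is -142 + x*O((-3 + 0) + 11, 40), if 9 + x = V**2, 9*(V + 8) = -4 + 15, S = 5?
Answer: 108178/81 ≈ 1335.5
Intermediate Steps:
V = -61/9 (V = -8 + (-4 + 15)/9 = -8 + (1/9)*11 = -8 + 11/9 = -61/9 ≈ -6.7778)
O(B, t) = 5*B (O(B, t) = B*5 = 5*B)
x = 2992/81 (x = -9 + (-61/9)**2 = -9 + 3721/81 = 2992/81 ≈ 36.938)
-142 + x*O((-3 + 0) + 11, 40) = -142 + 2992*(5*((-3 + 0) + 11))/81 = -142 + 2992*(5*(-3 + 11))/81 = -142 + 2992*(5*8)/81 = -142 + (2992/81)*40 = -142 + 119680/81 = 108178/81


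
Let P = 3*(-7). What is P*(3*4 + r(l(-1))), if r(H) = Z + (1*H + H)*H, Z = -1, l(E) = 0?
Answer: -231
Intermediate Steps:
r(H) = -1 + 2*H² (r(H) = -1 + (1*H + H)*H = -1 + (H + H)*H = -1 + (2*H)*H = -1 + 2*H²)
P = -21
P*(3*4 + r(l(-1))) = -21*(3*4 + (-1 + 2*0²)) = -21*(12 + (-1 + 2*0)) = -21*(12 + (-1 + 0)) = -21*(12 - 1) = -21*11 = -231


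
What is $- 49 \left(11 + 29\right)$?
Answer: $-1960$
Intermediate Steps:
$- 49 \left(11 + 29\right) = \left(-49\right) 40 = -1960$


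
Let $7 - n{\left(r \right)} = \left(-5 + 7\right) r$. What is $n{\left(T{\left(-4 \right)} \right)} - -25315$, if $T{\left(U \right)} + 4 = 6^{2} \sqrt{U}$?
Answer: $25330 - 144 i \approx 25330.0 - 144.0 i$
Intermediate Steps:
$T{\left(U \right)} = -4 + 36 \sqrt{U}$ ($T{\left(U \right)} = -4 + 6^{2} \sqrt{U} = -4 + 36 \sqrt{U}$)
$n{\left(r \right)} = 7 - 2 r$ ($n{\left(r \right)} = 7 - \left(-5 + 7\right) r = 7 - 2 r$)
$n{\left(T{\left(-4 \right)} \right)} - -25315 = \left(7 - 2 \left(-4 + 36 \sqrt{-4}\right)\right) - -25315 = \left(7 - 2 \left(-4 + 36 \cdot 2 i\right)\right) + 25315 = \left(7 - 2 \left(-4 + 72 i\right)\right) + 25315 = \left(7 + \left(8 - 144 i\right)\right) + 25315 = \left(15 - 144 i\right) + 25315 = 25330 - 144 i$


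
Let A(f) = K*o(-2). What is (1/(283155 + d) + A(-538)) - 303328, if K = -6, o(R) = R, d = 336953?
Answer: -188088678127/620108 ≈ -3.0332e+5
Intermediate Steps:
A(f) = 12 (A(f) = -6*(-2) = 12)
(1/(283155 + d) + A(-538)) - 303328 = (1/(283155 + 336953) + 12) - 303328 = (1/620108 + 12) - 303328 = 7441297/620108 - 303328 = -188088678127/620108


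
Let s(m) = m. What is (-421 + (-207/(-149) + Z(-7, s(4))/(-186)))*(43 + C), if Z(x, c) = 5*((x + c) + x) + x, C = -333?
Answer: 561662285/4619 ≈ 1.2160e+5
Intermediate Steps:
Z(x, c) = 5*c + 11*x (Z(x, c) = 5*((c + x) + x) + x = 5*(c + 2*x) + x = (5*c + 10*x) + x = 5*c + 11*x)
(-421 + (-207/(-149) + Z(-7, s(4))/(-186)))*(43 + C) = (-421 + (-207/(-149) + (5*4 + 11*(-7))/(-186)))*(43 - 333) = (-421 + (-207*(-1/149) + (20 - 77)*(-1/186)))*(-290) = (-421 + (207/149 - 57*(-1/186)))*(-290) = (-421 + (207/149 + 19/62))*(-290) = (-421 + 15665/9238)*(-290) = -3873533/9238*(-290) = 561662285/4619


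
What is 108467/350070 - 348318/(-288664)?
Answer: 38311550087/25263151620 ≈ 1.5165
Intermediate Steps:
108467/350070 - 348318/(-288664) = 108467*(1/350070) - 348318*(-1/288664) = 108467/350070 + 174159/144332 = 38311550087/25263151620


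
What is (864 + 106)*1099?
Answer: 1066030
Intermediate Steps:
(864 + 106)*1099 = 970*1099 = 1066030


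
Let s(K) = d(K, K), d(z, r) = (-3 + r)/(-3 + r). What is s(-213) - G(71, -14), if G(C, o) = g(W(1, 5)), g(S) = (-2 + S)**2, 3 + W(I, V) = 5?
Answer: 1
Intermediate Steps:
d(z, r) = 1
s(K) = 1
W(I, V) = 2 (W(I, V) = -3 + 5 = 2)
G(C, o) = 0 (G(C, o) = (-2 + 2)**2 = 0**2 = 0)
s(-213) - G(71, -14) = 1 - 1*0 = 1 + 0 = 1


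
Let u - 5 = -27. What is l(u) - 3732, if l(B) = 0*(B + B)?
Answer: -3732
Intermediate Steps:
u = -22 (u = 5 - 27 = -22)
l(B) = 0 (l(B) = 0*(2*B) = 0)
l(u) - 3732 = 0 - 3732 = -3732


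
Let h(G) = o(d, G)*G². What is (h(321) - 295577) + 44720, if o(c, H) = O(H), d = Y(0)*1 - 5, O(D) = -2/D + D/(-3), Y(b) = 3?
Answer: -11276886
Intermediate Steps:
O(D) = -2/D - D/3 (O(D) = -2/D + D*(-⅓) = -2/D - D/3)
d = -2 (d = 3*1 - 5 = 3 - 5 = -2)
o(c, H) = -2/H - H/3
h(G) = G²*(-2/G - G/3) (h(G) = (-2/G - G/3)*G² = G²*(-2/G - G/3))
(h(321) - 295577) + 44720 = (-⅓*321*(6 + 321²) - 295577) + 44720 = (-⅓*321*(6 + 103041) - 295577) + 44720 = (-⅓*321*103047 - 295577) + 44720 = (-11026029 - 295577) + 44720 = -11321606 + 44720 = -11276886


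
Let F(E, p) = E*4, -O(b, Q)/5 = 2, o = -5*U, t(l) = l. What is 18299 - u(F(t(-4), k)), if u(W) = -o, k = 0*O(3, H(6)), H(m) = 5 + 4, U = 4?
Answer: 18279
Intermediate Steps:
o = -20 (o = -5*4 = -20)
H(m) = 9
O(b, Q) = -10 (O(b, Q) = -5*2 = -10)
k = 0 (k = 0*(-10) = 0)
F(E, p) = 4*E
u(W) = 20 (u(W) = -1*(-20) = 20)
18299 - u(F(t(-4), k)) = 18299 - 1*20 = 18299 - 20 = 18279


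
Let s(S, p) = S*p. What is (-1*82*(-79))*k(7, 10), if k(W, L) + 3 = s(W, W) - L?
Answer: 233208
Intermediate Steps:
k(W, L) = -3 + W² - L (k(W, L) = -3 + (W*W - L) = -3 + (W² - L) = -3 + W² - L)
(-1*82*(-79))*k(7, 10) = (-1*82*(-79))*(-3 + 7² - 1*10) = (-82*(-79))*(-3 + 49 - 10) = 6478*36 = 233208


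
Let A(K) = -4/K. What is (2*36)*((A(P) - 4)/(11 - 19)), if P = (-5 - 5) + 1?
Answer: 32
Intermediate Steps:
P = -9 (P = -10 + 1 = -9)
(2*36)*((A(P) - 4)/(11 - 19)) = (2*36)*((-4/(-9) - 4)/(11 - 19)) = 72*((-4*(-1/9) - 4)/(-8)) = 72*((4/9 - 4)*(-1/8)) = 72*(-32/9*(-1/8)) = 72*(4/9) = 32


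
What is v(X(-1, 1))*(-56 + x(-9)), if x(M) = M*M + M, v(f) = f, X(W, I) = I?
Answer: 16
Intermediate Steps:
x(M) = M + M² (x(M) = M² + M = M + M²)
v(X(-1, 1))*(-56 + x(-9)) = 1*(-56 - 9*(1 - 9)) = 1*(-56 - 9*(-8)) = 1*(-56 + 72) = 1*16 = 16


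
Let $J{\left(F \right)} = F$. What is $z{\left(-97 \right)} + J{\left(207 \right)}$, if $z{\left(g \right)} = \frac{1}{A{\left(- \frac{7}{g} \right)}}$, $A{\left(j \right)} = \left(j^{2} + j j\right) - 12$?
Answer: $\frac{23342261}{112810} \approx 206.92$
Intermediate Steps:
$A{\left(j \right)} = -12 + 2 j^{2}$ ($A{\left(j \right)} = \left(j^{2} + j^{2}\right) - 12 = 2 j^{2} - 12 = -12 + 2 j^{2}$)
$z{\left(g \right)} = \frac{1}{-12 + \frac{98}{g^{2}}}$ ($z{\left(g \right)} = \frac{1}{-12 + 2 \left(- \frac{7}{g}\right)^{2}} = \frac{1}{-12 + 2 \frac{49}{g^{2}}} = \frac{1}{-12 + \frac{98}{g^{2}}}$)
$z{\left(-97 \right)} + J{\left(207 \right)} = \frac{\left(-97\right)^{2}}{2 \left(49 - 6 \left(-97\right)^{2}\right)} + 207 = \frac{1}{2} \cdot 9409 \frac{1}{49 - 56454} + 207 = \frac{1}{2} \cdot 9409 \frac{1}{-56405} + 207 = \frac{1}{2} \cdot 9409 \left(- \frac{1}{56405}\right) + 207 = - \frac{9409}{112810} + 207 = \frac{23342261}{112810}$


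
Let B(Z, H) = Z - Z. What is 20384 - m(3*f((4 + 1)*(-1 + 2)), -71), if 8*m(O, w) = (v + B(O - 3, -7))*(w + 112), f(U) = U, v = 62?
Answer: 80265/4 ≈ 20066.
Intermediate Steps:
B(Z, H) = 0
m(O, w) = 868 + 31*w/4 (m(O, w) = ((62 + 0)*(w + 112))/8 = (62*(112 + w))/8 = (6944 + 62*w)/8 = 868 + 31*w/4)
20384 - m(3*f((4 + 1)*(-1 + 2)), -71) = 20384 - (868 + (31/4)*(-71)) = 20384 - (868 - 2201/4) = 20384 - 1*1271/4 = 20384 - 1271/4 = 80265/4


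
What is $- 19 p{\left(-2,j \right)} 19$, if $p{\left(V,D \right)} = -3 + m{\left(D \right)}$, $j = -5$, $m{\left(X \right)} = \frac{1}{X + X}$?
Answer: $\frac{11191}{10} \approx 1119.1$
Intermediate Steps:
$m{\left(X \right)} = \frac{1}{2 X}$
$p{\left(V,D \right)} = -3 + \frac{1}{2 D}$
$- 19 p{\left(-2,j \right)} 19 = - 19 \left(-3 + \frac{1}{2 \left(-5\right)}\right) 19 = - 19 \left(-3 + \frac{1}{2} \left(- \frac{1}{5}\right)\right) 19 = - 19 \left(-3 - \frac{1}{10}\right) 19 = \left(-19\right) \left(- \frac{31}{10}\right) 19 = \frac{589}{10} \cdot 19 = \frac{11191}{10}$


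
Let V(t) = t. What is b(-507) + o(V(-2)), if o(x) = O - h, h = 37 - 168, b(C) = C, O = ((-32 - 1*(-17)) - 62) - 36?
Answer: -489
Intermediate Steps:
O = -113 (O = ((-32 + 17) - 62) - 36 = (-15 - 62) - 36 = -77 - 36 = -113)
h = -131
o(x) = 18 (o(x) = -113 - 1*(-131) = -113 + 131 = 18)
b(-507) + o(V(-2)) = -507 + 18 = -489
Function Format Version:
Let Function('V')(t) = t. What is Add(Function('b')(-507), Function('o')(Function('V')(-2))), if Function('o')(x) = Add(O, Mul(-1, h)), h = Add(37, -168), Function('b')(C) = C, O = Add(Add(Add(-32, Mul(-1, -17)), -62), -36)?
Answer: -489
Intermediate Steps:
O = -113 (O = Add(Add(Add(-32, 17), -62), -36) = Add(Add(-15, -62), -36) = Add(-77, -36) = -113)
h = -131
Function('o')(x) = 18 (Function('o')(x) = Add(-113, Mul(-1, -131)) = Add(-113, 131) = 18)
Add(Function('b')(-507), Function('o')(Function('V')(-2))) = Add(-507, 18) = -489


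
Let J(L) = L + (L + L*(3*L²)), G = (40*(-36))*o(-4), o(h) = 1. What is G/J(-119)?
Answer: 288/1011143 ≈ 0.00028483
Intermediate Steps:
G = -1440 (G = (40*(-36))*1 = -1440*1 = -1440)
J(L) = 2*L + 3*L³ (J(L) = L + (L + 3*L³) = 2*L + 3*L³)
G/J(-119) = -1440*(-1/(119*(2 + 3*(-119)²))) = -1440*(-1/(119*(2 + 3*14161))) = -1440*(-1/(119*(2 + 42483))) = -1440/((-119*42485)) = -1440/(-5055715) = -1440*(-1/5055715) = 288/1011143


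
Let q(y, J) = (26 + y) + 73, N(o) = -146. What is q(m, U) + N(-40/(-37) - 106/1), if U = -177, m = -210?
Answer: -257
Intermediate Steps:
q(y, J) = 99 + y
q(m, U) + N(-40/(-37) - 106/1) = (99 - 210) - 146 = -111 - 146 = -257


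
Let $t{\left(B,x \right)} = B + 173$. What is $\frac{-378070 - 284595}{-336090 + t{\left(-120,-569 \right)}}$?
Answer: $\frac{662665}{336037} \approx 1.972$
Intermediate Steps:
$t{\left(B,x \right)} = 173 + B$
$\frac{-378070 - 284595}{-336090 + t{\left(-120,-569 \right)}} = \frac{-378070 - 284595}{-336090 + \left(173 - 120\right)} = - \frac{662665}{-336090 + 53} = - \frac{662665}{-336037} = \left(-662665\right) \left(- \frac{1}{336037}\right) = \frac{662665}{336037}$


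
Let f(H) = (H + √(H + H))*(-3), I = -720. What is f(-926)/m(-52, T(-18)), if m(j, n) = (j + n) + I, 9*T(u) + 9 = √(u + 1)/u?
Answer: -56356208136/15681551093 + 972*√7871/15681551093 + 450036*I*√17/15681551093 + 121719672*I*√463/15681551093 ≈ -3.5938 + 0.16714*I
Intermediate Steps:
T(u) = -1 + √(1 + u)/(9*u) (T(u) = -1 + (√(u + 1)/u)/9 = -1 + (√(1 + u)/u)/9 = -1 + √(1 + u)/(9*u))
m(j, n) = -720 + j + n (m(j, n) = (j + n) - 720 = -720 + j + n)
f(H) = -3*H - 3*√2*√H (f(H) = (H + √(2*H))*(-3) = (H + √2*√H)*(-3) = -3*H - 3*√2*√H)
f(-926)/m(-52, T(-18)) = (-3*(-926) - 3*√2*√(-926))/(-720 - 52 + (-1*(-18) + √(1 - 18)/9)/(-18)) = (2778 - 3*√2*I*√926)/(-720 - 52 - (18 + √(-17)/9)/18) = (2778 - 6*I*√463)/(-720 - 52 - (18 + (I*√17)/9)/18) = (2778 - 6*I*√463)/(-720 - 52 - (18 + I*√17/9)/18) = (2778 - 6*I*√463)/(-720 - 52 + (-1 - I*√17/162)) = (2778 - 6*I*√463)/(-773 - I*√17/162)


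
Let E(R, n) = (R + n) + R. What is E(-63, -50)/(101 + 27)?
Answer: -11/8 ≈ -1.3750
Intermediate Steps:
E(R, n) = n + 2*R
E(-63, -50)/(101 + 27) = (-50 + 2*(-63))/(101 + 27) = (-50 - 126)/128 = (1/128)*(-176) = -11/8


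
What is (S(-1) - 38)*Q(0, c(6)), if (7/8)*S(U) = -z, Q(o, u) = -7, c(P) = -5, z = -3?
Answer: 242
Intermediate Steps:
S(U) = 24/7 (S(U) = 8*(-1*(-3))/7 = (8/7)*3 = 24/7)
(S(-1) - 38)*Q(0, c(6)) = (24/7 - 38)*(-7) = -242/7*(-7) = 242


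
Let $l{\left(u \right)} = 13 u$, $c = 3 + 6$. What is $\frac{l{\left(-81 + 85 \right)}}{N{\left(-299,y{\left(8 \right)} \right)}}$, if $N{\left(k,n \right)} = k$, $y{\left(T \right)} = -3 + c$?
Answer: $- \frac{4}{23} \approx -0.17391$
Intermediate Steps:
$c = 9$
$y{\left(T \right)} = 6$ ($y{\left(T \right)} = -3 + 9 = 6$)
$\frac{l{\left(-81 + 85 \right)}}{N{\left(-299,y{\left(8 \right)} \right)}} = \frac{13 \left(-81 + 85\right)}{-299} = 13 \cdot 4 \left(- \frac{1}{299}\right) = 52 \left(- \frac{1}{299}\right) = - \frac{4}{23}$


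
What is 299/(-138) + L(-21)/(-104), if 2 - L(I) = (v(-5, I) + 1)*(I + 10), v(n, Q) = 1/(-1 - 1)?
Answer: -1397/624 ≈ -2.2388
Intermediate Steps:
v(n, Q) = -½ (v(n, Q) = 1/(-2) = -½)
L(I) = -3 - I/2 (L(I) = 2 - (-½ + 1)*(I + 10) = 2 - (10 + I)/2 = 2 - (5 + I/2) = 2 + (-5 - I/2) = -3 - I/2)
299/(-138) + L(-21)/(-104) = 299/(-138) + (-3 - ½*(-21))/(-104) = 299*(-1/138) + (-3 + 21/2)*(-1/104) = -13/6 + (15/2)*(-1/104) = -13/6 - 15/208 = -1397/624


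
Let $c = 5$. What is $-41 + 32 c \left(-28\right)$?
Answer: $-4521$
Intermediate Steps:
$-41 + 32 c \left(-28\right) = -41 + 32 \cdot 5 \left(-28\right) = -41 + 32 \left(-140\right) = -41 - 4480 = -4521$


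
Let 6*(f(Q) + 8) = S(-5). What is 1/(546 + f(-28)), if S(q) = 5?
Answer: 6/3233 ≈ 0.0018559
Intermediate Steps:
f(Q) = -43/6 (f(Q) = -8 + (1/6)*5 = -8 + 5/6 = -43/6)
1/(546 + f(-28)) = 1/(546 - 43/6) = 1/(3233/6) = 6/3233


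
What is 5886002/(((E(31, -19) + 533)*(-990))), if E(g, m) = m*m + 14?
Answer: -2943001/449460 ≈ -6.5479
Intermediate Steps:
E(g, m) = 14 + m² (E(g, m) = m² + 14 = 14 + m²)
5886002/(((E(31, -19) + 533)*(-990))) = 5886002/((((14 + (-19)²) + 533)*(-990))) = 5886002/((((14 + 361) + 533)*(-990))) = 5886002/(((375 + 533)*(-990))) = 5886002/((908*(-990))) = 5886002/(-898920) = 5886002*(-1/898920) = -2943001/449460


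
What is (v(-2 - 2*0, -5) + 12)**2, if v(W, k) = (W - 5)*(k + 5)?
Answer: 144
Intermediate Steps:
v(W, k) = (-5 + W)*(5 + k)
(v(-2 - 2*0, -5) + 12)**2 = ((-25 - 5*(-5) + 5*(-2 - 2*0) + (-2 - 2*0)*(-5)) + 12)**2 = ((-25 + 25 + 5*(-2 + 0) + (-2 + 0)*(-5)) + 12)**2 = ((-25 + 25 + 5*(-2) - 2*(-5)) + 12)**2 = ((-25 + 25 - 10 + 10) + 12)**2 = (0 + 12)**2 = 12**2 = 144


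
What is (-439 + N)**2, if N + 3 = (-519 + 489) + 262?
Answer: 44100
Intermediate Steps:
N = 229 (N = -3 + ((-519 + 489) + 262) = -3 + (-30 + 262) = -3 + 232 = 229)
(-439 + N)**2 = (-439 + 229)**2 = (-210)**2 = 44100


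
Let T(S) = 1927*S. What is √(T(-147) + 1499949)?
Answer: 2*√304170 ≈ 1103.0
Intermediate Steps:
√(T(-147) + 1499949) = √(1927*(-147) + 1499949) = √(-283269 + 1499949) = √1216680 = 2*√304170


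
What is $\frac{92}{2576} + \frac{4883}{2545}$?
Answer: $\frac{139269}{71260} \approx 1.9544$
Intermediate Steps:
$\frac{92}{2576} + \frac{4883}{2545} = 92 \cdot \frac{1}{2576} + 4883 \cdot \frac{1}{2545} = \frac{1}{28} + \frac{4883}{2545} = \frac{139269}{71260}$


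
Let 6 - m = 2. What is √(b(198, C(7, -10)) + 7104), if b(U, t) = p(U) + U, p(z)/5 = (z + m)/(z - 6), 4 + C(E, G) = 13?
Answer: √4208982/24 ≈ 85.483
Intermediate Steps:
m = 4 (m = 6 - 1*2 = 6 - 2 = 4)
C(E, G) = 9 (C(E, G) = -4 + 13 = 9)
p(z) = 5*(4 + z)/(-6 + z) (p(z) = 5*((z + 4)/(z - 6)) = 5*((4 + z)/(-6 + z)) = 5*(4 + z)/(-6 + z))
b(U, t) = U + 5*(4 + U)/(-6 + U) (b(U, t) = 5*(4 + U)/(-6 + U) + U = U + 5*(4 + U)/(-6 + U))
√(b(198, C(7, -10)) + 7104) = √((20 + 198² - 1*198)/(-6 + 198) + 7104) = √((20 + 39204 - 198)/192 + 7104) = √((1/192)*39026 + 7104) = √(19513/96 + 7104) = √(701497/96) = √4208982/24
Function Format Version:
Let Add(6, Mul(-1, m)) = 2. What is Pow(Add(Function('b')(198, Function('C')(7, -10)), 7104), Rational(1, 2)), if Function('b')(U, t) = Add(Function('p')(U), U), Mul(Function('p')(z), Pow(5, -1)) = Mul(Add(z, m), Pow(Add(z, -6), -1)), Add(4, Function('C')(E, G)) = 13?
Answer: Mul(Rational(1, 24), Pow(4208982, Rational(1, 2))) ≈ 85.483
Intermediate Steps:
m = 4 (m = Add(6, Mul(-1, 2)) = Add(6, -2) = 4)
Function('C')(E, G) = 9 (Function('C')(E, G) = Add(-4, 13) = 9)
Function('p')(z) = Mul(5, Pow(Add(-6, z), -1), Add(4, z)) (Function('p')(z) = Mul(5, Mul(Add(z, 4), Pow(Add(z, -6), -1))) = Mul(5, Mul(Add(4, z), Pow(Add(-6, z), -1))) = Mul(5, Mul(Pow(Add(-6, z), -1), Add(4, z))) = Mul(5, Pow(Add(-6, z), -1), Add(4, z)))
Function('b')(U, t) = Add(U, Mul(5, Pow(Add(-6, U), -1), Add(4, U))) (Function('b')(U, t) = Add(Mul(5, Pow(Add(-6, U), -1), Add(4, U)), U) = Add(U, Mul(5, Pow(Add(-6, U), -1), Add(4, U))))
Pow(Add(Function('b')(198, Function('C')(7, -10)), 7104), Rational(1, 2)) = Pow(Add(Mul(Pow(Add(-6, 198), -1), Add(20, Pow(198, 2), Mul(-1, 198))), 7104), Rational(1, 2)) = Pow(Add(Mul(Pow(192, -1), Add(20, 39204, -198)), 7104), Rational(1, 2)) = Pow(Add(Mul(Rational(1, 192), 39026), 7104), Rational(1, 2)) = Pow(Add(Rational(19513, 96), 7104), Rational(1, 2)) = Pow(Rational(701497, 96), Rational(1, 2)) = Mul(Rational(1, 24), Pow(4208982, Rational(1, 2)))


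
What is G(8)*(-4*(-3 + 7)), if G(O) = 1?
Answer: -16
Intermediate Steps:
G(8)*(-4*(-3 + 7)) = 1*(-4*(-3 + 7)) = 1*(-4*4) = 1*(-16) = -16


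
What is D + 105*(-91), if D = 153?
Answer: -9402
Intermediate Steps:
D + 105*(-91) = 153 + 105*(-91) = 153 - 9555 = -9402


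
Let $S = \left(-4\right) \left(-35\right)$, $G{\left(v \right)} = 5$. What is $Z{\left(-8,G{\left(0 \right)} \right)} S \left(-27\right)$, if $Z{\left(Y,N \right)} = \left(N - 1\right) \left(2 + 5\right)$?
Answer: $-105840$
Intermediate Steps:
$Z{\left(Y,N \right)} = -7 + 7 N$ ($Z{\left(Y,N \right)} = \left(-1 + N\right) 7 = -7 + 7 N$)
$S = 140$
$Z{\left(-8,G{\left(0 \right)} \right)} S \left(-27\right) = \left(-7 + 7 \cdot 5\right) 140 \left(-27\right) = \left(-7 + 35\right) 140 \left(-27\right) = 28 \cdot 140 \left(-27\right) = 3920 \left(-27\right) = -105840$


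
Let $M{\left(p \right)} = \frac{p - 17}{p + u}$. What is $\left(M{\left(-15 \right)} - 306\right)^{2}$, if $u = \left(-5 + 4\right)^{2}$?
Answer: $\frac{4519876}{49} \approx 92242.0$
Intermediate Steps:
$u = 1$ ($u = \left(-1\right)^{2} = 1$)
$M{\left(p \right)} = \frac{-17 + p}{1 + p}$ ($M{\left(p \right)} = \frac{p - 17}{p + 1} = \frac{-17 + p}{1 + p}$)
$\left(M{\left(-15 \right)} - 306\right)^{2} = \left(\frac{-17 - 15}{1 - 15} - 306\right)^{2} = \left(\frac{1}{-14} \left(-32\right) - 306\right)^{2} = \left(\left(- \frac{1}{14}\right) \left(-32\right) - 306\right)^{2} = \left(\frac{16}{7} - 306\right)^{2} = \left(- \frac{2126}{7}\right)^{2} = \frac{4519876}{49}$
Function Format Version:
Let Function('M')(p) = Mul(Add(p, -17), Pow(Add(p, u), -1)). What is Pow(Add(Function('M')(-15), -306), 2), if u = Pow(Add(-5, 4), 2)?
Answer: Rational(4519876, 49) ≈ 92242.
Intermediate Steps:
u = 1 (u = Pow(-1, 2) = 1)
Function('M')(p) = Mul(Pow(Add(1, p), -1), Add(-17, p)) (Function('M')(p) = Mul(Add(p, -17), Pow(Add(p, 1), -1)) = Mul(Add(-17, p), Pow(Add(1, p), -1)) = Mul(Pow(Add(1, p), -1), Add(-17, p)))
Pow(Add(Function('M')(-15), -306), 2) = Pow(Add(Mul(Pow(Add(1, -15), -1), Add(-17, -15)), -306), 2) = Pow(Add(Mul(Pow(-14, -1), -32), -306), 2) = Pow(Add(Mul(Rational(-1, 14), -32), -306), 2) = Pow(Add(Rational(16, 7), -306), 2) = Pow(Rational(-2126, 7), 2) = Rational(4519876, 49)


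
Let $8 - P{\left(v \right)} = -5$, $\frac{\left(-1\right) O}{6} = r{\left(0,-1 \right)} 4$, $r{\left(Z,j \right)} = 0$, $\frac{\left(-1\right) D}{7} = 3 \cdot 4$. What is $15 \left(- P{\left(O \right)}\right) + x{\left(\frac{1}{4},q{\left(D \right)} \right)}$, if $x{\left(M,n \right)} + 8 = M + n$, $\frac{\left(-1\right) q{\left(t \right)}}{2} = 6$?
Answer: $- \frac{859}{4} \approx -214.75$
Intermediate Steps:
$D = -84$ ($D = - 7 \cdot 3 \cdot 4 = \left(-7\right) 12 = -84$)
$O = 0$ ($O = - 6 \cdot 0 \cdot 4 = \left(-6\right) 0 = 0$)
$q{\left(t \right)} = -12$ ($q{\left(t \right)} = \left(-2\right) 6 = -12$)
$P{\left(v \right)} = 13$ ($P{\left(v \right)} = 8 - -5 = 8 + 5 = 13$)
$x{\left(M,n \right)} = -8 + M + n$ ($x{\left(M,n \right)} = -8 + \left(M + n\right) = -8 + M + n$)
$15 \left(- P{\left(O \right)}\right) + x{\left(\frac{1}{4},q{\left(D \right)} \right)} = 15 \left(\left(-1\right) 13\right) - \left(20 - \frac{1}{4}\right) = 15 \left(-13\right) - \frac{79}{4} = -195 - \frac{79}{4} = - \frac{859}{4}$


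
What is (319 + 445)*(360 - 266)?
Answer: 71816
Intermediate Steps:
(319 + 445)*(360 - 266) = 764*94 = 71816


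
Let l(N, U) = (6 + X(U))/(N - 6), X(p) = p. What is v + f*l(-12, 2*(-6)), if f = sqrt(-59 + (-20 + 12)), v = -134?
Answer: -134 + I*sqrt(67)/3 ≈ -134.0 + 2.7285*I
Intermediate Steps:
f = I*sqrt(67) (f = sqrt(-59 - 8) = sqrt(-67) = I*sqrt(67) ≈ 8.1853*I)
l(N, U) = (6 + U)/(-6 + N) (l(N, U) = (6 + U)/(N - 6) = (6 + U)/(-6 + N))
v + f*l(-12, 2*(-6)) = -134 + (I*sqrt(67))*((6 + 2*(-6))/(-6 - 12)) = -134 + (I*sqrt(67))*((6 - 12)/(-18)) = -134 + (I*sqrt(67))*(-1/18*(-6)) = -134 + (I*sqrt(67))*(1/3) = -134 + I*sqrt(67)/3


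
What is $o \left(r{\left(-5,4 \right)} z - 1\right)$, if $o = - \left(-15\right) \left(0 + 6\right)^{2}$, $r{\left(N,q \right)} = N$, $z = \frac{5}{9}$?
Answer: $-2040$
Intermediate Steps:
$z = \frac{5}{9}$ ($z = 5 \cdot \frac{1}{9} = \frac{5}{9} \approx 0.55556$)
$o = 540$ ($o = - \left(-15\right) 6^{2} = - \left(-15\right) 36 = \left(-1\right) \left(-540\right) = 540$)
$o \left(r{\left(-5,4 \right)} z - 1\right) = 540 \left(\left(-5\right) \frac{5}{9} - 1\right) = 540 \left(- \frac{25}{9} - 1\right) = 540 \left(- \frac{34}{9}\right) = -2040$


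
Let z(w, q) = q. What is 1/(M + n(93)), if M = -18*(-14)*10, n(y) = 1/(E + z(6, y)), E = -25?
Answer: 68/171361 ≈ 0.00039682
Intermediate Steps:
n(y) = 1/(-25 + y)
M = 2520 (M = 252*10 = 2520)
1/(M + n(93)) = 1/(2520 + 1/(-25 + 93)) = 1/(2520 + 1/68) = 1/(171361/68) = 68/171361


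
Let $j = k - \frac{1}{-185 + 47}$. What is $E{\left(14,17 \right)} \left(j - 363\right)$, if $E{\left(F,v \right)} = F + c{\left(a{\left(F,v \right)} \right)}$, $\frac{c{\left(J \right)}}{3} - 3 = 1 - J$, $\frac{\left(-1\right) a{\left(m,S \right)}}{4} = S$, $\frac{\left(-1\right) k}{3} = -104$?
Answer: $- \frac{35185}{3} \approx -11728.0$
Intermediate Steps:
$k = 312$ ($k = \left(-3\right) \left(-104\right) = 312$)
$a{\left(m,S \right)} = - 4 S$
$c{\left(J \right)} = 12 - 3 J$ ($c{\left(J \right)} = 9 + 3 \left(1 - J\right) = 9 - \left(-3 + 3 J\right) = 12 - 3 J$)
$j = \frac{43057}{138}$ ($j = 312 - \frac{1}{-185 + 47} = 312 - \frac{1}{-138} = 312 - - \frac{1}{138} = 312 + \frac{1}{138} = \frac{43057}{138} \approx 312.01$)
$E{\left(F,v \right)} = 12 + F + 12 v$ ($E{\left(F,v \right)} = F - \left(-12 + 3 \left(- 4 v\right)\right) = F + \left(12 + 12 v\right) = 12 + F + 12 v$)
$E{\left(14,17 \right)} \left(j - 363\right) = \left(12 + 14 + 12 \cdot 17\right) \left(\frac{43057}{138} - 363\right) = \left(12 + 14 + 204\right) \left(- \frac{7037}{138}\right) = 230 \left(- \frac{7037}{138}\right) = - \frac{35185}{3}$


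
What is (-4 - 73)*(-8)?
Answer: 616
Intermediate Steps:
(-4 - 73)*(-8) = -77*(-8) = 616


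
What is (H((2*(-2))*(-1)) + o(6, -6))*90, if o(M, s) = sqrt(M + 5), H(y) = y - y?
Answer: 90*sqrt(11) ≈ 298.50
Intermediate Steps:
H(y) = 0
o(M, s) = sqrt(5 + M)
(H((2*(-2))*(-1)) + o(6, -6))*90 = (0 + sqrt(5 + 6))*90 = (0 + sqrt(11))*90 = sqrt(11)*90 = 90*sqrt(11)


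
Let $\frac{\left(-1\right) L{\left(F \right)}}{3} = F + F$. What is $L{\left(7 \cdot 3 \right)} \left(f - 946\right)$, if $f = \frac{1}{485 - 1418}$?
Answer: $\frac{37069998}{311} \approx 1.192 \cdot 10^{5}$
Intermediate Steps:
$f = - \frac{1}{933}$ ($f = \frac{1}{-933} = - \frac{1}{933} \approx -0.0010718$)
$L{\left(F \right)} = - 6 F$ ($L{\left(F \right)} = - 3 \left(F + F\right) = - 3 \cdot 2 F = - 6 F$)
$L{\left(7 \cdot 3 \right)} \left(f - 946\right) = - 6 \cdot 7 \cdot 3 \left(- \frac{1}{933} - 946\right) = \left(-6\right) 21 \left(- \frac{882619}{933}\right) = \left(-126\right) \left(- \frac{882619}{933}\right) = \frac{37069998}{311}$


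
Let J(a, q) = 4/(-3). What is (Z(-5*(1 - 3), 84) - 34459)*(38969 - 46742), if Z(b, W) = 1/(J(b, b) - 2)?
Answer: 2678521389/10 ≈ 2.6785e+8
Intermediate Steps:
J(a, q) = -4/3 (J(a, q) = 4*(-1/3) = -4/3)
Z(b, W) = -3/10 (Z(b, W) = 1/(-4/3 - 2) = 1/(-10/3) = -3/10)
(Z(-5*(1 - 3), 84) - 34459)*(38969 - 46742) = (-3/10 - 34459)*(38969 - 46742) = -344593/10*(-7773) = 2678521389/10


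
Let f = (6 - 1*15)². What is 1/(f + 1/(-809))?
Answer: 809/65528 ≈ 0.012346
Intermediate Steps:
f = 81 (f = (6 - 15)² = (-9)² = 81)
1/(f + 1/(-809)) = 1/(81 + 1/(-809)) = 1/(81 - 1/809) = 1/(65528/809) = 809/65528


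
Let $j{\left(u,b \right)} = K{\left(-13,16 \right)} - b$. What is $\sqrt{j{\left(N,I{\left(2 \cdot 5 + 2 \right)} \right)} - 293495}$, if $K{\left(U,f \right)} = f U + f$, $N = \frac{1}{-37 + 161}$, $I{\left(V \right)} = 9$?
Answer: $8 i \sqrt{4589} \approx 541.94 i$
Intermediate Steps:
$N = \frac{1}{124} \approx 0.0080645$
$K{\left(U,f \right)} = f + U f$ ($K{\left(U,f \right)} = U f + f = f + U f$)
$j{\left(u,b \right)} = -192 - b$ ($j{\left(u,b \right)} = 16 \left(1 - 13\right) - b = 16 \left(-12\right) - b = -192 - b$)
$\sqrt{j{\left(N,I{\left(2 \cdot 5 + 2 \right)} \right)} - 293495} = \sqrt{\left(-192 - 9\right) - 293495} = \sqrt{-201 - 293495} = \sqrt{-293696} = 8 i \sqrt{4589}$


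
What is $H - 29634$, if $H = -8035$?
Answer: $-37669$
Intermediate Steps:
$H - 29634 = -8035 - 29634 = -37669$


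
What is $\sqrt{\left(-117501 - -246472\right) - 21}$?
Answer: $5 \sqrt{5158} \approx 359.1$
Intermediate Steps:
$\sqrt{\left(-117501 - -246472\right) - 21} = \sqrt{\left(-117501 + 246472\right) - 21} = \sqrt{128971 - 21} = \sqrt{128950} = 5 \sqrt{5158}$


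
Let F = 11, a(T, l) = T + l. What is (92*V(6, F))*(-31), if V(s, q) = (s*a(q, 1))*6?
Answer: -1232064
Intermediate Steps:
V(s, q) = 6*s*(1 + q) (V(s, q) = (s*(q + 1))*6 = (s*(1 + q))*6 = 6*s*(1 + q))
(92*V(6, F))*(-31) = (92*(6*6*(1 + 11)))*(-31) = (92*(6*6*12))*(-31) = (92*432)*(-31) = 39744*(-31) = -1232064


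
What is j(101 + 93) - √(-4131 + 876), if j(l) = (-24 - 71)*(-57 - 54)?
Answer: 10545 - I*√3255 ≈ 10545.0 - 57.053*I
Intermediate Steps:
j(l) = 10545 (j(l) = -95*(-111) = 10545)
j(101 + 93) - √(-4131 + 876) = 10545 - √(-4131 + 876) = 10545 - √(-3255) = 10545 - I*√3255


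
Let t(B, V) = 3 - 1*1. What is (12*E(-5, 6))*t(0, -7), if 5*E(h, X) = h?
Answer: -24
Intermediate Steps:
E(h, X) = h/5
t(B, V) = 2 (t(B, V) = 3 - 1 = 2)
(12*E(-5, 6))*t(0, -7) = (12*((1/5)*(-5)))*2 = (12*(-1))*2 = -12*2 = -24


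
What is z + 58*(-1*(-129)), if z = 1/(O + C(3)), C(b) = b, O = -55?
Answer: 389063/52 ≈ 7482.0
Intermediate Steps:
z = -1/52 (z = 1/(-55 + 3) = 1/(-52) = -1/52 ≈ -0.019231)
z + 58*(-1*(-129)) = -1/52 + 58*(-1*(-129)) = -1/52 + 58*129 = -1/52 + 7482 = 389063/52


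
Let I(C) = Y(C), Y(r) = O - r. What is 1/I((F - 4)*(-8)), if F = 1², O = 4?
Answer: -1/20 ≈ -0.050000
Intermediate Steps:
Y(r) = 4 - r
F = 1
I(C) = 4 - C
1/I((F - 4)*(-8)) = 1/(4 - (1 - 4)*(-8)) = 1/(4 - (-3)*(-8)) = 1/(4 - 1*24) = 1/(4 - 24) = 1/(-20) = -1/20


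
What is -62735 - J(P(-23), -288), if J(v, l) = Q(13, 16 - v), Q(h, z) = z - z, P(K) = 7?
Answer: -62735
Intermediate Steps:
Q(h, z) = 0
J(v, l) = 0
-62735 - J(P(-23), -288) = -62735 - 1*0 = -62735 + 0 = -62735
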